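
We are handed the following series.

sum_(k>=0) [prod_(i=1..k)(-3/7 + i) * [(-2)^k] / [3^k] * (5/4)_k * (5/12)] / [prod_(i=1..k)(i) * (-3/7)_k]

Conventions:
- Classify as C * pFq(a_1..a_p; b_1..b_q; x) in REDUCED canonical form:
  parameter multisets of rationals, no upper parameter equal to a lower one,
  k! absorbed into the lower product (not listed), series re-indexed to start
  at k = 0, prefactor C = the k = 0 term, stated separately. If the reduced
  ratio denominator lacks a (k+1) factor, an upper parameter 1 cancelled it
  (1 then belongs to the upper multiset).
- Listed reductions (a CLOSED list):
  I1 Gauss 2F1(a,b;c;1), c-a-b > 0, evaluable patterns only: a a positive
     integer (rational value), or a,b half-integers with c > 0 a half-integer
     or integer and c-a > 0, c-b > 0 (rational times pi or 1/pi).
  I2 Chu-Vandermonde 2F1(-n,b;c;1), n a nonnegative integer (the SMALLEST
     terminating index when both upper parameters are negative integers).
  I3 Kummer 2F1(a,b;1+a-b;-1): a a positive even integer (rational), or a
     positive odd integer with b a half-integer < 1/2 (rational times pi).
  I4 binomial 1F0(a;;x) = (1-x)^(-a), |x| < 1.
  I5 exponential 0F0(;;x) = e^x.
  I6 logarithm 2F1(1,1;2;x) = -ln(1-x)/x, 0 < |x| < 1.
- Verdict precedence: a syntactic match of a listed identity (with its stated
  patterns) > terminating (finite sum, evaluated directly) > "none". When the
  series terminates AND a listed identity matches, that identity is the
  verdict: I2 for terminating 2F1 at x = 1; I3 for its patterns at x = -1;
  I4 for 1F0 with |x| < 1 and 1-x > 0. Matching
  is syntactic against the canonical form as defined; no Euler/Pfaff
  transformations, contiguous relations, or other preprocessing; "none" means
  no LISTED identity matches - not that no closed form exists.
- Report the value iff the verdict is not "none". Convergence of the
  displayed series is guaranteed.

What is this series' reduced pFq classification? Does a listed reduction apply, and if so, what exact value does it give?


Reduced: x = -2/3, 2F1, upper = {4/7, 5/4}, lower = {-3/7}, C = 5/12. Verdict: no listed reduction: x = -2/3 and upper {4/7, 5/4} fail every I1-I6 pattern.

Structural cue: with t_0 = 5/12, the product of the first k integers (C = 5/12, x = -2/3) is k!.
Step ratio: r(k) = (-2/3) * (k+4/7) (k+5/4) / [(k-3/7) (k+1)] - rational in k, leading ratio (-2/3); with t_0 = 5/12, classification follows.


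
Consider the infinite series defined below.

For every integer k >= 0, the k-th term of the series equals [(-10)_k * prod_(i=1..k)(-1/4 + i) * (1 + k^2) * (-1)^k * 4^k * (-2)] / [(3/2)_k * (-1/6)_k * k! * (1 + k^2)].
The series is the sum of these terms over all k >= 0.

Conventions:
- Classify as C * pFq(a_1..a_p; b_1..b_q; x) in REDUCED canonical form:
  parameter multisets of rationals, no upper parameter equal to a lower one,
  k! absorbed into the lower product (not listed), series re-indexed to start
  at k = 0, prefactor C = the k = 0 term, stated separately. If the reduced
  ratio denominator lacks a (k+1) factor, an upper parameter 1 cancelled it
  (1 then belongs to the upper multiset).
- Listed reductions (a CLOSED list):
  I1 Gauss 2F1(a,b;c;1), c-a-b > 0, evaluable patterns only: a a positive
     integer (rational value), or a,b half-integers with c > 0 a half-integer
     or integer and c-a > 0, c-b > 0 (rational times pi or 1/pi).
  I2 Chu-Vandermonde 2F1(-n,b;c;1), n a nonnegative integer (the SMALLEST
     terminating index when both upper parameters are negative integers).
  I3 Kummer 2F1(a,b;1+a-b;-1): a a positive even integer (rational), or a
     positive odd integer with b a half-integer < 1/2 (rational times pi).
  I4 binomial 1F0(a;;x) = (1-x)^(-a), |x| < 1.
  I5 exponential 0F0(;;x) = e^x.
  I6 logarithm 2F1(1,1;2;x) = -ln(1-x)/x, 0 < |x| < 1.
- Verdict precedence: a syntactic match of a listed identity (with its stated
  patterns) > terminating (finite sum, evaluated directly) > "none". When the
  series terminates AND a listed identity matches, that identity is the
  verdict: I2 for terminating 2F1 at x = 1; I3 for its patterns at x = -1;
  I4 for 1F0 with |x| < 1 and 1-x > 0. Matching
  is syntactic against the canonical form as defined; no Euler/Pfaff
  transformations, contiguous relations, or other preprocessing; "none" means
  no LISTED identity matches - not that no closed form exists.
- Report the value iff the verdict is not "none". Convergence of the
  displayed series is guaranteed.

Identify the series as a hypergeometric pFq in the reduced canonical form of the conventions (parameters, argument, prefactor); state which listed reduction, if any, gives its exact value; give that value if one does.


Reduced: x = -4, 2F2, upper = {-10, 3/4}, lower = {-1/6, 3/2}, C = -2. Verdict: terminating. (-10)_k vanishes past k = 10, leaving a 11-term sum, computed directly. Sum: 60985556493037387342/492669125773825.

Key step: t_0 = -2 here, and the running product (prefactor -2) telescopes to a rising factorial.
Consecutive-term ratio: r(k) = (-4) * (k-10) (k+3/4) / [(k-1/6) (k+3/2) (k+1)] - rational in k. x = (-4); t_0 = -2; negate the roots.


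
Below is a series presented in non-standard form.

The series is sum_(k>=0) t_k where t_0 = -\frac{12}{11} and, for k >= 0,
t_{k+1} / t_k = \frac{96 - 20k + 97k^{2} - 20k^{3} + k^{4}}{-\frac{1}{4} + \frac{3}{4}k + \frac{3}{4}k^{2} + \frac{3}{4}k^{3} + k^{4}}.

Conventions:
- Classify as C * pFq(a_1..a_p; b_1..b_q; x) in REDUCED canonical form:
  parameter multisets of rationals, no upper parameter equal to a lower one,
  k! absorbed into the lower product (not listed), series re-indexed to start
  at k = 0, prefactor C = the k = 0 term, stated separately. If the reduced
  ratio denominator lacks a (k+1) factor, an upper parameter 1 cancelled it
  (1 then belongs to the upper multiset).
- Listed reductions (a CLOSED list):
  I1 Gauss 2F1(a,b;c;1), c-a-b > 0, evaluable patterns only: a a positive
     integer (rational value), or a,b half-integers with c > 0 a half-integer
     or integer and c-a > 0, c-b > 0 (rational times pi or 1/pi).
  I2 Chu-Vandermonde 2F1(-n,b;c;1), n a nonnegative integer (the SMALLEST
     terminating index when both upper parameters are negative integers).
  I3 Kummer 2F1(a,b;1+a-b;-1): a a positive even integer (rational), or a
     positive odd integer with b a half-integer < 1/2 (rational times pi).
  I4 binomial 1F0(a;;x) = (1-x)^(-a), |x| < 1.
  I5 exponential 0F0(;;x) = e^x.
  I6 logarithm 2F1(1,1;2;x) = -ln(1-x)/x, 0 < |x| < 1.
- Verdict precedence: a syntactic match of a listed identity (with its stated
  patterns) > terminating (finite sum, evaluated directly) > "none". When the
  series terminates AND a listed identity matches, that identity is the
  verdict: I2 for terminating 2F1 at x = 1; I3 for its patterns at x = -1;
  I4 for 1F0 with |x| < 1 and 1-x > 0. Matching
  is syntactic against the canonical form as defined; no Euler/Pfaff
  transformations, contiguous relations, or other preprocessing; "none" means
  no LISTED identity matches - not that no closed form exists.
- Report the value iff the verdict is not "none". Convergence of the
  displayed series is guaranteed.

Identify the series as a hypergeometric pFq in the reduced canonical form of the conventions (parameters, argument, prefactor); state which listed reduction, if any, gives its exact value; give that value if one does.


Key step: with t_0 = -\frac{12}{11}, the ratio is unreduced: k^2 + 1 divides both sides (C = -12/11).
Ratio: r(k) = 1 * (k-12) (k-8) / [(k-\frac{1}{4}) (k+1)] - rational; roots negated = parameters, x = 1, C = -\frac{12}{11}.

Canonical form: C = -\frac{12}{11} times 2F1 with upper {-12, -8}, lower {-\frac{1}{4}}, x = 1. Verdict: the Chu-Vandermonde identity I2 applies (terminating 2F1 at x = 1 with n = 8, b = -12, c = -\frac{1}{4}). Hence: \frac{22424973700}{4807}.


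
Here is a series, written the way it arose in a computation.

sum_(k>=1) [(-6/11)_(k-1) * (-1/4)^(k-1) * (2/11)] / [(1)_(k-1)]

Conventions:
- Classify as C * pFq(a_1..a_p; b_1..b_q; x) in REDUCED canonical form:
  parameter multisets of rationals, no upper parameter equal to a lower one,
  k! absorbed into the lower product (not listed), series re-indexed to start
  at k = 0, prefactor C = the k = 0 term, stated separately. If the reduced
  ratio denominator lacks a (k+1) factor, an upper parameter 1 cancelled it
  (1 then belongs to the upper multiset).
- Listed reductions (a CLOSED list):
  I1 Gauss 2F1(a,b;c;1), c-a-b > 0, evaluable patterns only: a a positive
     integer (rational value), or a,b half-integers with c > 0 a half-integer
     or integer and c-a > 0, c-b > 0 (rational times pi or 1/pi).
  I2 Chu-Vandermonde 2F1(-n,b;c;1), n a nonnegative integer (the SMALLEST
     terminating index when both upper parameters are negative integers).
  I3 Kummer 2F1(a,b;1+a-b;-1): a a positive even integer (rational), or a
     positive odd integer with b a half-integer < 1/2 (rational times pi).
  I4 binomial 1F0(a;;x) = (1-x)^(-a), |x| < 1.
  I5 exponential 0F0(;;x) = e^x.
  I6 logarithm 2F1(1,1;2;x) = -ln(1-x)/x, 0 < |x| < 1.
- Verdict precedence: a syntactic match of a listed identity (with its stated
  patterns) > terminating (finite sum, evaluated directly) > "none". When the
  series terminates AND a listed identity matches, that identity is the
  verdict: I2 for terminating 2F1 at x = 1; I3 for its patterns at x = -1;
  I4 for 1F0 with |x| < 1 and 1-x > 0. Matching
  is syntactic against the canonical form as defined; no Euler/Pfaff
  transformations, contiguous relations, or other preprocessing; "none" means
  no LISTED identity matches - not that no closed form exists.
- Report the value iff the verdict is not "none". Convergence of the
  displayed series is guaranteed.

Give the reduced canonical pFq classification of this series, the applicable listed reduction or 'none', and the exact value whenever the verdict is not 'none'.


With C = 2/11: the canonical form is 1F0(-6/11; -; -1/4). Verdict at x = -1/4: the binomial series (I4) matches (the 1F0 binomial series: exponent 6/11, x = -1/4). Its exact value is (2/11) * (5/4)^(6/11).

Key observation: x = (-1/4) and (1)_k (C = 2/11) is k! itself.
Ratio: r(k) = (-1/4) * (k-6/11) / [(k+1)] - poly over poly, x = (-1/4) from leading terms; C = 2/11 at k = 0.


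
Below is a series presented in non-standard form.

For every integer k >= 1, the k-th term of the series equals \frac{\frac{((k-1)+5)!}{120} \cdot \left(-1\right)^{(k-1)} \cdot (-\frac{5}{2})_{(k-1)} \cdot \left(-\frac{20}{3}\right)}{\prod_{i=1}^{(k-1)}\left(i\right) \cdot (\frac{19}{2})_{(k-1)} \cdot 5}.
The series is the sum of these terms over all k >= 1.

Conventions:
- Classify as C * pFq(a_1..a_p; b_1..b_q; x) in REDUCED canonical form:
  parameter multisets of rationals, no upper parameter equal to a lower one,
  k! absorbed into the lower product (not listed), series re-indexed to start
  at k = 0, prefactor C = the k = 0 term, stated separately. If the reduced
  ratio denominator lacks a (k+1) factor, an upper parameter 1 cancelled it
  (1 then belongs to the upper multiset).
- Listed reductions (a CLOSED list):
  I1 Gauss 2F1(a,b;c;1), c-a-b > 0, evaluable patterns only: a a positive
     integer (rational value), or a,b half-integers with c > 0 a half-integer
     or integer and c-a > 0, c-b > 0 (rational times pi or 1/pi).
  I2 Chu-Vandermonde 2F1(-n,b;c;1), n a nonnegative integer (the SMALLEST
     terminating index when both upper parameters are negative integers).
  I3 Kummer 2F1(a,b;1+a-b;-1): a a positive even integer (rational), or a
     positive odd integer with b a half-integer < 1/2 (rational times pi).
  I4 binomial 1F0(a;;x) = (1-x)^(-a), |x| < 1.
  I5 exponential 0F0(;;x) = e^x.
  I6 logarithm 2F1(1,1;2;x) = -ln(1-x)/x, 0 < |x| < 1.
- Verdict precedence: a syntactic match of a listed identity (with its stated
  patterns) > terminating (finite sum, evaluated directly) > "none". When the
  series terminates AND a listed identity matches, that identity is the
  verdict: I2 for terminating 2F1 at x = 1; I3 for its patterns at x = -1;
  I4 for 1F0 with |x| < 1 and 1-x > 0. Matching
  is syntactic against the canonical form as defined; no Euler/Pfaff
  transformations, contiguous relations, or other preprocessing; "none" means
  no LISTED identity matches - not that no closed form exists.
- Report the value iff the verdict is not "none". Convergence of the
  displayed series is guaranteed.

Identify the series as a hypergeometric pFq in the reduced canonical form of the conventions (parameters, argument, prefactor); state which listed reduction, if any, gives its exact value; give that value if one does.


The tell: x = -1 and the product of the first k integers (prefactor -4/3) is k!.
Ratio: r(k) = -1 * (k-\frac{5}{2}) (k+6) / [(k+\frac{19}{2}) (k+1)] ; factor over Q: parameters, x = -1, and C = -\frac{4}{3}.

Classification (C = -\frac{4}{3}): 2F1 with upper {-\frac{5}{2}, 6}, lower {\frac{19}{2}}, argument x = -1. Verdict: the Kummer evaluation I3 matches (x = -1; c = \frac{19}{2} equals 1+a-b for upper {-\frac{5}{2}, 6}: listed pattern). Its exact value is -\frac{221}{48}.


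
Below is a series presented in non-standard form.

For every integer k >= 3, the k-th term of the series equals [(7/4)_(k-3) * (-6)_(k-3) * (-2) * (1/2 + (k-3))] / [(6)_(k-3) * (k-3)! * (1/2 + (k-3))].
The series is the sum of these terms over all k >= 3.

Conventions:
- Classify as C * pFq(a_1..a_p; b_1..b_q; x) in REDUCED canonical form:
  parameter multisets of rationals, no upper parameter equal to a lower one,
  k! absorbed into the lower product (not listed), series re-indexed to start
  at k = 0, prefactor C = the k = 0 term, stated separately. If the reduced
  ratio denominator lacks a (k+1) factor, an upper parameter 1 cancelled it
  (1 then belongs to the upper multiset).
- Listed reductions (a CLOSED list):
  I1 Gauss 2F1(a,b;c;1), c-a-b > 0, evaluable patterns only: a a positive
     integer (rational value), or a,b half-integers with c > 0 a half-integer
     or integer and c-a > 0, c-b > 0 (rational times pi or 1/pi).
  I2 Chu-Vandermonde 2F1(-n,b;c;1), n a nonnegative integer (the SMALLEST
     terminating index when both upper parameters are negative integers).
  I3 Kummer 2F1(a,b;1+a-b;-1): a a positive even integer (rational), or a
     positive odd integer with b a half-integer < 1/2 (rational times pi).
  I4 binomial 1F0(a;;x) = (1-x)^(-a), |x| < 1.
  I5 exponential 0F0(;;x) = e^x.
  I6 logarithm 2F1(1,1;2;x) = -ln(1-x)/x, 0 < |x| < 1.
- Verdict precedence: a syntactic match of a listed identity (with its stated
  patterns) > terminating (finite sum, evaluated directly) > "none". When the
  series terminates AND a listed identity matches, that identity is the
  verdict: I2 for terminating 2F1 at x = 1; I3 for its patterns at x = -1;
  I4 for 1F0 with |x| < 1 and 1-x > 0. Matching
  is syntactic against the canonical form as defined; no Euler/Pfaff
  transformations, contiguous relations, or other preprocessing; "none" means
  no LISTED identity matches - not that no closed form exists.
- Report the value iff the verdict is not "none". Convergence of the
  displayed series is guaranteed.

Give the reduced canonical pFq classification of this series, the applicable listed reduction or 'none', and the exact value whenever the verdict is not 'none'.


This is -2 * 2F1(-6, 7/4; 6; 1) in reduced canonical form. Verdict: the Chu-Vandermonde identity I2 applies (terminating 2F1 at x = 1 with n = 6, b = 7/4, c = 6). Value: -91205/196608.

The tell: with t_0 = -2, striking the common factor k + 1/2 reduces the term (C = -2, x = 1).
Step ratio: r(k) = 1 * (k-6) (k+7/4) / [(k+6) (k+1)] - poly over poly, x = 1 from leading terms; C = -2 at k = 0.


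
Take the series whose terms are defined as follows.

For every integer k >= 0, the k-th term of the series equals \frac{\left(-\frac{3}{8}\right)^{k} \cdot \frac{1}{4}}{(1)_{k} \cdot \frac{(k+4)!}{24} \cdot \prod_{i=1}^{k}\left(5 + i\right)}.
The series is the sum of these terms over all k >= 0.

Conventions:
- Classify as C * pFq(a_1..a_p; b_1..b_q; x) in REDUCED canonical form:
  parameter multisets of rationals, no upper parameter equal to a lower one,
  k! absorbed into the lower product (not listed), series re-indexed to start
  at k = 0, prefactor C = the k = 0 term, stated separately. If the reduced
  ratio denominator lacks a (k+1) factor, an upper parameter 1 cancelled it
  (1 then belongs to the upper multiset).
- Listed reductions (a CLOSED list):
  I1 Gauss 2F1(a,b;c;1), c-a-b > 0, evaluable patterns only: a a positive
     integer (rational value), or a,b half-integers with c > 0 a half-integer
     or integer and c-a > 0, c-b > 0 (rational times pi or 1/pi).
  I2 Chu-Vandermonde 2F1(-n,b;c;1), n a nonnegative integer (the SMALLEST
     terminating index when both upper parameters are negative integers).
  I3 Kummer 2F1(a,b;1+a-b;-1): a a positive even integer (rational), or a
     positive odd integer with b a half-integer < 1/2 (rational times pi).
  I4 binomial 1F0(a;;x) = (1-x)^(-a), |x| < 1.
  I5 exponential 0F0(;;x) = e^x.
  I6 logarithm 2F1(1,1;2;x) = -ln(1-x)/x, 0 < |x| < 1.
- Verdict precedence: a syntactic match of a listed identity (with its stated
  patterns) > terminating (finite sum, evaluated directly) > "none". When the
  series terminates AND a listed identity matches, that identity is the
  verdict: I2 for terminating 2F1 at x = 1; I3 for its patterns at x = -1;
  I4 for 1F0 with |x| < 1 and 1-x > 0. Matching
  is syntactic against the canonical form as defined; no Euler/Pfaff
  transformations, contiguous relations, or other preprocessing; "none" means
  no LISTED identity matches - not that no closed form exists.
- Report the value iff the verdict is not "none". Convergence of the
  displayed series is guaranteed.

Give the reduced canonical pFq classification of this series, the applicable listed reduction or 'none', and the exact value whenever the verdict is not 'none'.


Key observation: with t_0 = \frac{1}{4}, the denominator's factorial ratio (C = 1/4) is a lower Pochhammer.
Consecutive-term ratio: r(k) = -\frac{3}{8} * 1 / [(k+5) (k+6) (k+1)] - rational; roots negated = parameters, x = -\frac{3}{8}, C = \frac{1}{4}.

Reduced: x = -\frac{3}{8}, 0F2, upper = {-}, lower = {5, 6}, C = \frac{1}{4}. Verdict: none - this 0F2 at x = -\frac{3}{8} matches no listed pattern, and upper {-} holds no stopper.


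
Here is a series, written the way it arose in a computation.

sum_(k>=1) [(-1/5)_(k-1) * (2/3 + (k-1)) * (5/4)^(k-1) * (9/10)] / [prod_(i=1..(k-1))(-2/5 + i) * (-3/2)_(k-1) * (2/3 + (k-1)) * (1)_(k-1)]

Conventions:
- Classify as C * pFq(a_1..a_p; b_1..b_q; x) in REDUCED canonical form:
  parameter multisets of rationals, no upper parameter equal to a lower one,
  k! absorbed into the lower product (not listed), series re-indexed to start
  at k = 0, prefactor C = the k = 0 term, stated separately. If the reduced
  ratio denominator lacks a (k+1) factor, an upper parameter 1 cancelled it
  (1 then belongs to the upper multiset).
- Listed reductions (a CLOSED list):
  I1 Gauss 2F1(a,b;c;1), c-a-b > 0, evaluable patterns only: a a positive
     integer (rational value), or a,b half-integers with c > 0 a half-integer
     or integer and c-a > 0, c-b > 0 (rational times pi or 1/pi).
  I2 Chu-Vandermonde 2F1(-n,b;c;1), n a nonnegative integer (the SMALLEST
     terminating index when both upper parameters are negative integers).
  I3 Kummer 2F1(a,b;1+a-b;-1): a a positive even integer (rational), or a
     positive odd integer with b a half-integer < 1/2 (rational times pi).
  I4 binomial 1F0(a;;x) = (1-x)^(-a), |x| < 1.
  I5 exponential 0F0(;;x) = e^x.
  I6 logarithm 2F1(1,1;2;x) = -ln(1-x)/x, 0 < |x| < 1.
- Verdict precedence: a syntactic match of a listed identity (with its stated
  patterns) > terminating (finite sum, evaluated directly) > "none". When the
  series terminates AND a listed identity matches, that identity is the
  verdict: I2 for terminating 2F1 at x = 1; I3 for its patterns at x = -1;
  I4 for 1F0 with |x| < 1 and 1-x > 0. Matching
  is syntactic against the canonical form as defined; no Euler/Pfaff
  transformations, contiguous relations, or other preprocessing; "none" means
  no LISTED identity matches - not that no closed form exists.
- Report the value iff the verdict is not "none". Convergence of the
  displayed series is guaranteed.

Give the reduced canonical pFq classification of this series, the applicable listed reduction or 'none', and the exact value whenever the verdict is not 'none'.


Canonical form: C = 9/10 times 1F2 with upper {-1/5}, lower {-3/2, 3/5}, x = 5/4. Verdict: none. No listed pattern accepts 1F2(-1/5; -3/2, 3/5; 5/4).

Structural cue: t_0 = 9/10 here, and striking the common factor k + 2/3 reduces the term (C = 9/10).
Term ratio: r(k) = (5/4) * (k-1/5) / [(k-3/2) (k+3/5) (k+1)] - poly over poly, x = (5/4) from leading terms; C = 9/10 at k = 0.


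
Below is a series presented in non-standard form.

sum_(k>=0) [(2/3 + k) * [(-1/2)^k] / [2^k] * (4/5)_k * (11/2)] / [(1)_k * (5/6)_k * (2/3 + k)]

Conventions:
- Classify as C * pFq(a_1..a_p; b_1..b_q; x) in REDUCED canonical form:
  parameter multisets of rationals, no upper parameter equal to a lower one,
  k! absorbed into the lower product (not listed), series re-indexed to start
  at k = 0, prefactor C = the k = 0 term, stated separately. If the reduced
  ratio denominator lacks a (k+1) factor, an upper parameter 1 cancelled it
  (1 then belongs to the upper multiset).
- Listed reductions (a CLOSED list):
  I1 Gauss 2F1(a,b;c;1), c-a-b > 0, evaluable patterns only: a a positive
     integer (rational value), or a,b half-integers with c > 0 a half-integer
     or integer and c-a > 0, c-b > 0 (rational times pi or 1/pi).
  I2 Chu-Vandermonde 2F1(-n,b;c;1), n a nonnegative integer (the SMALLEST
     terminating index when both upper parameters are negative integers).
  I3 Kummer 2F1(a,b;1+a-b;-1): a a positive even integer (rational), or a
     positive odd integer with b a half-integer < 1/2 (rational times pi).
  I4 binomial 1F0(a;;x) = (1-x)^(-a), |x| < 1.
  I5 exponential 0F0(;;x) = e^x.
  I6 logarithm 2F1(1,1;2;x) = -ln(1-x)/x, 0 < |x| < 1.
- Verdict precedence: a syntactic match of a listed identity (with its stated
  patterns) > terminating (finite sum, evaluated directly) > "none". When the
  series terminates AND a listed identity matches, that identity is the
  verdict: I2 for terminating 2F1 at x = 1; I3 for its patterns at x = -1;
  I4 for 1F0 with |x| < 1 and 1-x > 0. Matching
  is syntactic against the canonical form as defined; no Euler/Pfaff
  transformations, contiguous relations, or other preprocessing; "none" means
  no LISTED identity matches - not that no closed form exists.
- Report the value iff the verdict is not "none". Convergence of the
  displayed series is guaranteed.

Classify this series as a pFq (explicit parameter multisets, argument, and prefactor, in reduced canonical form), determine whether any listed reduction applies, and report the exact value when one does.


Classification (C = 11/2): 1F1 with upper {4/5}, lower {5/6}, argument x = -1/4. Verdict: none - this 1F1 at x = -1/4 matches no listed pattern, and upper {4/5} holds no stopper.

Structural cue: x = (-1/4) and the two k-th powers (prefactor 11/2) combine into one argument.
Ratio: r(k) = (-1/4) * (k+4/5) / [(k+5/6) (k+1)] - rational in k, leading ratio (-1/4); with t_0 = 11/2, classification follows.


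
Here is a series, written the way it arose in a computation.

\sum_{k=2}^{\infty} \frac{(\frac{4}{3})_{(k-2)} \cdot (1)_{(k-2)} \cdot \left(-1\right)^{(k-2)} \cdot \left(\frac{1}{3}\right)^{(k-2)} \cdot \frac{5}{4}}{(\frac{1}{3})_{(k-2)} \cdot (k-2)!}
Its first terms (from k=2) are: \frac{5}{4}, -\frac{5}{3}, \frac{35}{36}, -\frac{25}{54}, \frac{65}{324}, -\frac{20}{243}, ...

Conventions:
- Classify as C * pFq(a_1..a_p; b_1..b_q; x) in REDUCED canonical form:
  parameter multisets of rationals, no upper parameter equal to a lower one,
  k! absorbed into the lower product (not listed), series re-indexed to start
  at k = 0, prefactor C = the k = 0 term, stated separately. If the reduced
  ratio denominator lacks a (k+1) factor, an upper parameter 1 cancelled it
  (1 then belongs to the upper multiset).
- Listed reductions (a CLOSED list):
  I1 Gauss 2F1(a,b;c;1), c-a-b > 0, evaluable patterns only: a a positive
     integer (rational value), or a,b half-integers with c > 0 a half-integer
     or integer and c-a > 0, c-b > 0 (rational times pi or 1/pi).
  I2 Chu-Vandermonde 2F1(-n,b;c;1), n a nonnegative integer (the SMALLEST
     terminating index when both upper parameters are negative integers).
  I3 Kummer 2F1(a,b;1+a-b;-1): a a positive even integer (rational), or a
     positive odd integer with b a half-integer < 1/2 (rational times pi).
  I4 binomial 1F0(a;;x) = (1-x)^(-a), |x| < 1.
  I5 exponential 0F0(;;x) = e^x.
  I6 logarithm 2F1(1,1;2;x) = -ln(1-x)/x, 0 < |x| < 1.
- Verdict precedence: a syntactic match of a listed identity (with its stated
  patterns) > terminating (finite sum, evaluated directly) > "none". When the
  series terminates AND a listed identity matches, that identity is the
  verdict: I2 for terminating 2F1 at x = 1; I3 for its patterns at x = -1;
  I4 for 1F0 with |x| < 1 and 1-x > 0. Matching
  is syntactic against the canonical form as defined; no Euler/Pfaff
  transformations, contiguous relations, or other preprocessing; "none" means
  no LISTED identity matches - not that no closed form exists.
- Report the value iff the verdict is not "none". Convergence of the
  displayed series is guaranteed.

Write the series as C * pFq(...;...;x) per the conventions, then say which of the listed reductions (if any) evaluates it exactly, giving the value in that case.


Canonical form: C = \frac{5}{4} times 2F1 with upper {1, \frac{4}{3}}, lower {\frac{1}{3}}, x = -\frac{1}{3}. Verdict: none. No listed pattern accepts 2F1(1, \frac{4}{3}; \frac{1}{3}; -\frac{1}{3}).

First insight: from the first term \frac{5}{4}: the (-1)^k factor (C = 5/4, x = -1/3) folds into the argument's sign.
Term ratio: r(k) = -\frac{1}{3} * (k+1) (k+\frac{4}{3}) / [(k+\frac{1}{3}) (k+1)] - rational in k, leading ratio -\frac{1}{3}; with t_0 = \frac{5}{4}, classification follows.


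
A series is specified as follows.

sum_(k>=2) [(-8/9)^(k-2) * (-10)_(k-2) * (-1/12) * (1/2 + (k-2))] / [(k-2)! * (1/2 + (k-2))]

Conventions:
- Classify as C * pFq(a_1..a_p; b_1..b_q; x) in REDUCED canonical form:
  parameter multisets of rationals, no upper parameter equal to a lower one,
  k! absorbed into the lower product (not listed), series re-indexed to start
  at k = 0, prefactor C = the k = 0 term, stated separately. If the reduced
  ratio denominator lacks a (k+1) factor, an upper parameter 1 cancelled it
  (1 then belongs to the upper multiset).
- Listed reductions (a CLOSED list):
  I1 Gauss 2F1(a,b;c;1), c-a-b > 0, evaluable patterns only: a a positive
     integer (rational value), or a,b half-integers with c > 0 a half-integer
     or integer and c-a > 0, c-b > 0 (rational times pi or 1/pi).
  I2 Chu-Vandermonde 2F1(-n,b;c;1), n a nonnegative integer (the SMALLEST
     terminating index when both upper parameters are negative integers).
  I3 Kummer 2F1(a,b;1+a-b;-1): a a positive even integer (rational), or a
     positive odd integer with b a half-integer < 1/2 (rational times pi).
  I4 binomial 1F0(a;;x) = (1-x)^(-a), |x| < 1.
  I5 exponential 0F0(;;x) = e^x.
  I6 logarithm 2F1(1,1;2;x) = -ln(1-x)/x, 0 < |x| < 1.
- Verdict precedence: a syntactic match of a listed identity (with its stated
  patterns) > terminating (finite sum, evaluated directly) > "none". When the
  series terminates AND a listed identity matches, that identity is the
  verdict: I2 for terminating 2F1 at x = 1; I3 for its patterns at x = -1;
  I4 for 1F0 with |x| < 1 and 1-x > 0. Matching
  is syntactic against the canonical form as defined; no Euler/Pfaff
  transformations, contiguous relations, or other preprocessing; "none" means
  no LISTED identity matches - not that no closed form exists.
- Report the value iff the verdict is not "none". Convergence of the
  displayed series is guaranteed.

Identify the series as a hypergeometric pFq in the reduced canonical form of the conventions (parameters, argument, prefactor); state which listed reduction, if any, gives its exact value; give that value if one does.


x = -8/9 here; the reduced form reads 1F0, upper {-10}, lower {-}, C = -1/12. Verdict at x = -8/9: the binomial series (I4) matches (the 1F0 binomial series: exponent 10, x = -8/9). Hence: -2015993900449/41841412812.

Key step: t_0 = -1/12 here, and k + 1/2 divides numerator and denominator alike; C = -1/12 after cancelling.
Term ratio: r(k) = (-8/9) * (k-10) / [(k+1)] - rational; roots negated = parameters, x = (-8/9), C = -1/12.


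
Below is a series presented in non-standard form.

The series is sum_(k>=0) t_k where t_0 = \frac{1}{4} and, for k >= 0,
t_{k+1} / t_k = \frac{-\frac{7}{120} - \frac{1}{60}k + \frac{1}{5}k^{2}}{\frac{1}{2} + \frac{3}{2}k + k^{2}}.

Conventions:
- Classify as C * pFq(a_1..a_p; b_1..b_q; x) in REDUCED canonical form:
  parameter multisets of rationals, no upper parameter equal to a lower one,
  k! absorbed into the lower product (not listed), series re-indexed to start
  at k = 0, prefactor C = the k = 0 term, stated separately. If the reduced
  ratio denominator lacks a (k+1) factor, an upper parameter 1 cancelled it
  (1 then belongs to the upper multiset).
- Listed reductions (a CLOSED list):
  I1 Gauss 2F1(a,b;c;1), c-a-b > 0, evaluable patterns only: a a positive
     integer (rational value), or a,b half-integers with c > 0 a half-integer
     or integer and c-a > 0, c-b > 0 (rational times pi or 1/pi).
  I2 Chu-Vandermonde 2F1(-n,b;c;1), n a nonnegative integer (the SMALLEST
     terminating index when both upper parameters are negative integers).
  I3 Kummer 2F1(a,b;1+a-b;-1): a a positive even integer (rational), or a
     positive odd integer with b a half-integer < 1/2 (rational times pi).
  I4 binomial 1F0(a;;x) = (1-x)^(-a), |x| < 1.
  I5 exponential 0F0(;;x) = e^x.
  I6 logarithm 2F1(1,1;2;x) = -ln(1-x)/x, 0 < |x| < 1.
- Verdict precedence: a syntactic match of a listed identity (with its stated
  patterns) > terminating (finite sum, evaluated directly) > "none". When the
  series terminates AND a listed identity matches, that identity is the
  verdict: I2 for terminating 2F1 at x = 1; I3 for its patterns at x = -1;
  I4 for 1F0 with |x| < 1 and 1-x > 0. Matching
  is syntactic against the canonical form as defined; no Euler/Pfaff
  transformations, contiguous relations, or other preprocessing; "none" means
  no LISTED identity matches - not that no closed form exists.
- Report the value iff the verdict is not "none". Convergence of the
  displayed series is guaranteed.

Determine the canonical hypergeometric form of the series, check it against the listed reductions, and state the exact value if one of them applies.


Prefactor \frac{1}{4}, argument \frac{1}{5}: 1F0 with upper {-\frac{7}{12}} over lower {-}. Verdict: the I4 binomial reduction applies (the 1F0 binomial series: exponent 7/12, x = \frac{1}{5}). Exact value: \frac{1}{4} \cdot \left(\frac{4}{5}\right)^{\frac{7}{12}}.

Key observation: from the first term \frac{1}{4}: the ratio is unreduced: k + 1/2 divides both sides (C = 1/4, x = 1/5).
Term ratio: r(k) = \frac{1}{5} * (k-\frac{7}{12}) / [(k+1)] - rational in k. x = \frac{1}{5}; t_0 = \frac{1}{4}; negate the roots.


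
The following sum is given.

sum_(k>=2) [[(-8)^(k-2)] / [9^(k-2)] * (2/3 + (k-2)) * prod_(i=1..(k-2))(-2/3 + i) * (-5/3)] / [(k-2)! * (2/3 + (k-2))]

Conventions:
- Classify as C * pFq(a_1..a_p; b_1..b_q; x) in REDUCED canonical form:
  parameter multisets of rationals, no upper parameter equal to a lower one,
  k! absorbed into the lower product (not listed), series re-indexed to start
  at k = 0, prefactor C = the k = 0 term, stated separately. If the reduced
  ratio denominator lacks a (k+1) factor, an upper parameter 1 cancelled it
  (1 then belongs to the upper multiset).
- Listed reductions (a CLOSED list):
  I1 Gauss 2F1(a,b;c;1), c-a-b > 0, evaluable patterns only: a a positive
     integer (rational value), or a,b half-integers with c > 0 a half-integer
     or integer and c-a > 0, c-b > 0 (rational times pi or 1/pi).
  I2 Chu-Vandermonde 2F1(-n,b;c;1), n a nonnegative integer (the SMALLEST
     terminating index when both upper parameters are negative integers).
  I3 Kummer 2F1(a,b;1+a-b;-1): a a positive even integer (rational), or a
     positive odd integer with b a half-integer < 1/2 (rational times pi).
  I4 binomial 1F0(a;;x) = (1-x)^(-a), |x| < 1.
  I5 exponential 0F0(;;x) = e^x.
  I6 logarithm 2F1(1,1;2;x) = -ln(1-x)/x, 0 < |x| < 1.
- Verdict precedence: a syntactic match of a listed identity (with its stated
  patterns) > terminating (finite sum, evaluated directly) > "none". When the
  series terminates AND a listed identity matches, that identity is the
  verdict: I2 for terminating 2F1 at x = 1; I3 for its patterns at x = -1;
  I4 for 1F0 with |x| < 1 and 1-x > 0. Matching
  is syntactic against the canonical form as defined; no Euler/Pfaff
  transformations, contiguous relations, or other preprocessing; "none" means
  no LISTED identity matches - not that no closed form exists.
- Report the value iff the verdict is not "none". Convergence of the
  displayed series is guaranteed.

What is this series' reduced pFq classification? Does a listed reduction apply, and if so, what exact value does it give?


With C = -5/3: the canonical form is 1F0(1/3; -; -8/9). Verdict: this is the I4 binomial reduction (the 1F0 binomial series: exponent -1/3, x = -8/9). Exact value: (-5/3) * (17/9)^(-1/3).

First insight: x = (-8/9) and the two geometric factors (prefactor -5/3) combine into one argument.
Consecutive-term ratio: r(k) = (-8/9) * (k+1/3) / [(k+1)] - rational in k, leading ratio (-8/9); with t_0 = -5/3, classification follows.


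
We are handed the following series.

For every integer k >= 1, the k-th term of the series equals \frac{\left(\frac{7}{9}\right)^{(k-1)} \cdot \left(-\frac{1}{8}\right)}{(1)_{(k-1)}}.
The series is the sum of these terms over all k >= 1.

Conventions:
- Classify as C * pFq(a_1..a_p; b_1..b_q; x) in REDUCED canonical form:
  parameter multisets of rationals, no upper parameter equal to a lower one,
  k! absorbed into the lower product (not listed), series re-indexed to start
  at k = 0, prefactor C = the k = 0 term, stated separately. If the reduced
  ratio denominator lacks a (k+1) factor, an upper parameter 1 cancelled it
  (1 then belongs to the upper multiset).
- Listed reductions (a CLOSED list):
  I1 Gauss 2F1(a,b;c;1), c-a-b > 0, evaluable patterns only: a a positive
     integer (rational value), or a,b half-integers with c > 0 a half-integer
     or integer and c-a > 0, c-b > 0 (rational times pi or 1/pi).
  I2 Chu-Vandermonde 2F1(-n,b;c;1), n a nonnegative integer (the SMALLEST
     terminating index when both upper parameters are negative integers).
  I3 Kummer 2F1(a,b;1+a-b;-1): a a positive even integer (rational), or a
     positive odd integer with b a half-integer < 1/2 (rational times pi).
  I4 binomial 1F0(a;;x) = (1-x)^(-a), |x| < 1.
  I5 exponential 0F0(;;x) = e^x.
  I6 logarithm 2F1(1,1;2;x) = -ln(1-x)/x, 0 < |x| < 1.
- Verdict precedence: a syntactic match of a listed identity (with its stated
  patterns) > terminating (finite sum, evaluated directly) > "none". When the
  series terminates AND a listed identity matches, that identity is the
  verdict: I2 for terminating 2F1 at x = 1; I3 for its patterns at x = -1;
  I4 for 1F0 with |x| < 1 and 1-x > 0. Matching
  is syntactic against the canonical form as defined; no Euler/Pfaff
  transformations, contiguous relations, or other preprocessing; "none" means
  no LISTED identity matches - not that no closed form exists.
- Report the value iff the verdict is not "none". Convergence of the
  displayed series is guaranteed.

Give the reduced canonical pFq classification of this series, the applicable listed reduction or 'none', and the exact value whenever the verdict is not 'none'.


Key observation: from the first term -\frac{1}{8}: (1)_k (C = -1/8, x = 7/9) is k! itself.
Step ratio: r(k) = \frac{7}{9} * 1 / [(k+1)] - poly over poly, x = \frac{7}{9} from leading terms; C = -\frac{1}{8} at k = 0.

Canonical form: C = -\frac{1}{8} times 0F0 with upper {-}, lower {-}, x = \frac{7}{9}. Verdict at x = \frac{7}{9}: exponential (I5) matches (the 0F0 exponential series at x = \frac{7}{9}). Its exact value is \left(-\frac{1}{8}\right) \cdot e^{\frac{7}{9}}.


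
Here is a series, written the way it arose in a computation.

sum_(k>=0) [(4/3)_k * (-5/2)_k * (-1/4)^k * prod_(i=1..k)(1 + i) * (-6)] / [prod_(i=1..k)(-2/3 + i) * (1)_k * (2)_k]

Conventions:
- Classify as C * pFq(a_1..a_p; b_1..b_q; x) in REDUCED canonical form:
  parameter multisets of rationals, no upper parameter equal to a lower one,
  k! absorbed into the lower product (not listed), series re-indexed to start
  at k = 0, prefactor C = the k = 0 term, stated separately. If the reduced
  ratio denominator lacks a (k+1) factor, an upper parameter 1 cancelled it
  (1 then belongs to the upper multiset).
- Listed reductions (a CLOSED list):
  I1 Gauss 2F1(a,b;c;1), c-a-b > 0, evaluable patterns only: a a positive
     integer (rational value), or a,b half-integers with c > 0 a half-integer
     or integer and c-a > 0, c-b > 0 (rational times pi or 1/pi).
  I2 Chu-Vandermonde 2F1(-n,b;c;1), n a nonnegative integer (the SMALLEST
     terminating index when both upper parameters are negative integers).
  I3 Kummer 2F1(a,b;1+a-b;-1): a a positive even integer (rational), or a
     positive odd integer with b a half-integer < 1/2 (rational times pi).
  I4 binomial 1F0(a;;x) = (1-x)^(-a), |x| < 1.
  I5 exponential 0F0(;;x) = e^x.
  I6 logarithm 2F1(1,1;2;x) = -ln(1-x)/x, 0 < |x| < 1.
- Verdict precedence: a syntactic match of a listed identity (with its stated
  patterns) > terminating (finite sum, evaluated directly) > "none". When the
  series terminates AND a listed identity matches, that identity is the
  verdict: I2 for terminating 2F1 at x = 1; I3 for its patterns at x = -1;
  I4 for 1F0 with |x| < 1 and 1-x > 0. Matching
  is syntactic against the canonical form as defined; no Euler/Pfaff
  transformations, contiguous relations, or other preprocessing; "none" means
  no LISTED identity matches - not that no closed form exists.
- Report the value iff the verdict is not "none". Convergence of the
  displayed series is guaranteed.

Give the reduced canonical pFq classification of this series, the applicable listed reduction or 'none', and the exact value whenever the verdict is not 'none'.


Structural cue: x = (-1/4) and the running product (C = -6, x = -1/4) telescopes to a rising factorial.
Term ratio: r(k) = (-1/4) * (k-5/2) (k+4/3) / [(k+1/3) (k+1)] - rational in k, leading ratio (-1/4); with t_0 = -6, classification follows.

Classification (C = -6): 2F1 with upper {-5/2, 4/3}, lower {1/3}, argument x = -1/4. Verdict: none here - no I1-I6 shape fits x = -1/4 with lower {1/3}.


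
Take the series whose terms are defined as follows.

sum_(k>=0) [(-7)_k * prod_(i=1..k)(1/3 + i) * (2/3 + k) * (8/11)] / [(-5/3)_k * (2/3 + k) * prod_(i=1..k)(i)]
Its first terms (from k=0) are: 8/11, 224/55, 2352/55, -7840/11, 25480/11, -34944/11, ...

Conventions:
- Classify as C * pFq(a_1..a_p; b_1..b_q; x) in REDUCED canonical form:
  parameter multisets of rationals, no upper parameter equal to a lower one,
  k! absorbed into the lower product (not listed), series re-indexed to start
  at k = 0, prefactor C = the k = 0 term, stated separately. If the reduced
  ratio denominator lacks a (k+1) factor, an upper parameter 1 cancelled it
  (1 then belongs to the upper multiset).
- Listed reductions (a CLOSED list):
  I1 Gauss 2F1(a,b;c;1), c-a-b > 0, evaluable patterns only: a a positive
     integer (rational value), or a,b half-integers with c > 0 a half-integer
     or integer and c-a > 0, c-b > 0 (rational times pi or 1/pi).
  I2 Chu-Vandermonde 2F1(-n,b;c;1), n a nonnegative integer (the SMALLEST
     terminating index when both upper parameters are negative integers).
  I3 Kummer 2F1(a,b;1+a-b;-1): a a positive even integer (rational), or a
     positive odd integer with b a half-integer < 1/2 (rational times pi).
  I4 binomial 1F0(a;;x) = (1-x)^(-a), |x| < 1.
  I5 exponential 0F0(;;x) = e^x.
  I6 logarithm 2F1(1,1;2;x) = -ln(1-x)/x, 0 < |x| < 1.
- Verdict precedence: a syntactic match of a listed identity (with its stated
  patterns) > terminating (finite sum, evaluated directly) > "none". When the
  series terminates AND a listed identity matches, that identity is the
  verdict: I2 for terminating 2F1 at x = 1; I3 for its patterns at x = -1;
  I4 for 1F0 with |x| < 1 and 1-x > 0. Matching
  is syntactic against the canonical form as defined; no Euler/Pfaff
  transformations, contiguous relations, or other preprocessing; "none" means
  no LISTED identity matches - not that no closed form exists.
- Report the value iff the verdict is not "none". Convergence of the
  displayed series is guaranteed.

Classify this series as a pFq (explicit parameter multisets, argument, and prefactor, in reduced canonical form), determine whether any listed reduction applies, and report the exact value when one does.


The series (x = 1) is 2F1: upper {-7, 4/3}, lower {-5/3}, prefactor 8/11. Verdict: Chu-Vandermonde (I2) matches (terminating 2F1 at x = 1 with n = 7, b = 4/3, c = -5/3). Hence: 0.

First insight: x = 1 and k + 2/3 divides numerator and denominator alike; C = 8/11, x = 1 after cancelling.
Term ratio: r(k) = 1 * (k-7) (k+4/3) / [(k-5/3) (k+1)] - rational; roots negated = parameters, x = 1, C = 8/11.
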